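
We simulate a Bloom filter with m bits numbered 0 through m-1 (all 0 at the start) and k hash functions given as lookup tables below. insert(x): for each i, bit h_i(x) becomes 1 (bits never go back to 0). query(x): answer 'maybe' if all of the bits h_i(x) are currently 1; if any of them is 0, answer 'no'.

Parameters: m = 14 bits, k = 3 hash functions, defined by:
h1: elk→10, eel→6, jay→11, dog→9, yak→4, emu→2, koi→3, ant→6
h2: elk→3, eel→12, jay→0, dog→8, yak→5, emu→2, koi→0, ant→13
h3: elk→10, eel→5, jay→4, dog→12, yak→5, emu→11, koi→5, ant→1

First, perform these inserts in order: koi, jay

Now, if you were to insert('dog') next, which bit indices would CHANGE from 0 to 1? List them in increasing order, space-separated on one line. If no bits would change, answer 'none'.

Answer: 8 9 12

Derivation:
Start: bits=00000000000000
After insert 'koi': sets bits 0 3 5 -> bits=10010100000000
After insert 'jay': sets bits 0 4 11 -> bits=10011100000100
insert 'dog' would touch bits 8 9 12; currently bit8=0, bit9=0, bit12=0
Bits that are 0 among those (would change 0->1): 8 9 12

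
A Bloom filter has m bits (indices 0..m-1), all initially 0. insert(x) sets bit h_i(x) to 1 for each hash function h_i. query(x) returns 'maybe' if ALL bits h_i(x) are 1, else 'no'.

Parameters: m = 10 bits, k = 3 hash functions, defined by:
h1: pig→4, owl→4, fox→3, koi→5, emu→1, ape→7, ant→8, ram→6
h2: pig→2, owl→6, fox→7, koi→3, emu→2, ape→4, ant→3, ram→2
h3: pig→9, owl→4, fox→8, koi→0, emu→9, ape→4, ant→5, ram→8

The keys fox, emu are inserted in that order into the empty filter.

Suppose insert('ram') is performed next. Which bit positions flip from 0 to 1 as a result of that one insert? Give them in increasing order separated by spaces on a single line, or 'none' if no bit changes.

Answer: 6

Derivation:
Start: bits=0000000000
After insert 'fox': sets bits 3 7 8 -> bits=0001000110
After insert 'emu': sets bits 1 2 9 -> bits=0111000111
insert 'ram' would touch bits 2 6 8; currently bit2=1, bit6=0, bit8=1
Bits that are 0 among those (would change 0->1): 6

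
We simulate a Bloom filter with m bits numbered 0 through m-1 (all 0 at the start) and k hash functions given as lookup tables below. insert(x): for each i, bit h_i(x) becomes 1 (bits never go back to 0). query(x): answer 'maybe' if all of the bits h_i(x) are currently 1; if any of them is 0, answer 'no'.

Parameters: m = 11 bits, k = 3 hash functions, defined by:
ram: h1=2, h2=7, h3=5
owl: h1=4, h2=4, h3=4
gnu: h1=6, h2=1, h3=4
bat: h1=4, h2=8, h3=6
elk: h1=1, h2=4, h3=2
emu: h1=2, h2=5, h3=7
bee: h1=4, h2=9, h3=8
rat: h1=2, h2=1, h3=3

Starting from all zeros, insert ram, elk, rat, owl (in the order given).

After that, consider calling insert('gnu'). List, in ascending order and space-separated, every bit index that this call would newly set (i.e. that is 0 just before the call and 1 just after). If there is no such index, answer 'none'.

Start: bits=00000000000
After insert 'ram': sets bits 2 5 7 -> bits=00100101000
After insert 'elk': sets bits 1 2 4 -> bits=01101101000
After insert 'rat': sets bits 1 2 3 -> bits=01111101000
After insert 'owl': sets bits 4 -> bits=01111101000
insert 'gnu' would touch bits 1 4 6; currently bit1=1, bit4=1, bit6=0
Bits that are 0 among those (would change 0->1): 6

Answer: 6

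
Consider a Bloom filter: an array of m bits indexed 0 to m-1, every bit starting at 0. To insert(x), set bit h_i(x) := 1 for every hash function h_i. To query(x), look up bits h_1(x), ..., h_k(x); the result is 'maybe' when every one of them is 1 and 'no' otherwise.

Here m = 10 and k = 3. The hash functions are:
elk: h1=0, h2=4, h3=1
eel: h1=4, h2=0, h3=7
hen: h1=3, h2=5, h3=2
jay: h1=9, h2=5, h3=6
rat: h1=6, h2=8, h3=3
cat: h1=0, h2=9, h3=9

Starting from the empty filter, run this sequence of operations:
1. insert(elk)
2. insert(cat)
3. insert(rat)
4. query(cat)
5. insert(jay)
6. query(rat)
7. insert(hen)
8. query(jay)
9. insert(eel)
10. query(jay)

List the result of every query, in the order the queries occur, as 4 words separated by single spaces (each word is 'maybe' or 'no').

Answer: maybe maybe maybe maybe

Derivation:
Start: bits=0000000000
Op 1: insert elk -> sets bits 0 1 4 -> bits=1100100000
Op 2: insert cat -> sets bits 0 9 -> bits=1100100001
Op 3: insert rat -> sets bits 3 6 8 -> bits=1101101011
Op 4: query cat -> checks bit0=1, bit9=1 (all 1) -> maybe
Op 5: insert jay -> sets bits 5 6 9 -> bits=1101111011
Op 6: query rat -> checks bit3=1, bit6=1, bit8=1 (all 1) -> maybe
Op 7: insert hen -> sets bits 2 3 5 -> bits=1111111011
Op 8: query jay -> checks bit5=1, bit6=1, bit9=1 (all 1) -> maybe
Op 9: insert eel -> sets bits 0 4 7 -> bits=1111111111
Op 10: query jay -> checks bit5=1, bit6=1, bit9=1 (all 1) -> maybe
Query results in order: maybe maybe maybe maybe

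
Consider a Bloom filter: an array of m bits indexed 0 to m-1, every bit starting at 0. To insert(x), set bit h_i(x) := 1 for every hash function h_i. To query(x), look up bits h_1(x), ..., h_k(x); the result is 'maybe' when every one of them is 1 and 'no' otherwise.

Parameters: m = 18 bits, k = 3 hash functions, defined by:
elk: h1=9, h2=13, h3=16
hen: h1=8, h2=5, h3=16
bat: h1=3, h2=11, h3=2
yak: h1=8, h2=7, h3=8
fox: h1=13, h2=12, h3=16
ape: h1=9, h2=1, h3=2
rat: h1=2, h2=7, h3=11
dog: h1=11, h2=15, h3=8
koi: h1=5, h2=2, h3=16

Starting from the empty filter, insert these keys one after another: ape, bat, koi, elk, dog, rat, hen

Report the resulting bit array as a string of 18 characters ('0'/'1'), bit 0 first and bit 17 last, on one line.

Start: bits=000000000000000000
After insert 'ape': sets bits 1 2 9 -> bits=011000000100000000
After insert 'bat': sets bits 2 3 11 -> bits=011100000101000000
After insert 'koi': sets bits 2 5 16 -> bits=011101000101000010
After insert 'elk': sets bits 9 13 16 -> bits=011101000101010010
After insert 'dog': sets bits 8 11 15 -> bits=011101001101010110
After insert 'rat': sets bits 2 7 11 -> bits=011101011101010110
After insert 'hen': sets bits 5 8 16 -> bits=011101011101010110

Answer: 011101011101010110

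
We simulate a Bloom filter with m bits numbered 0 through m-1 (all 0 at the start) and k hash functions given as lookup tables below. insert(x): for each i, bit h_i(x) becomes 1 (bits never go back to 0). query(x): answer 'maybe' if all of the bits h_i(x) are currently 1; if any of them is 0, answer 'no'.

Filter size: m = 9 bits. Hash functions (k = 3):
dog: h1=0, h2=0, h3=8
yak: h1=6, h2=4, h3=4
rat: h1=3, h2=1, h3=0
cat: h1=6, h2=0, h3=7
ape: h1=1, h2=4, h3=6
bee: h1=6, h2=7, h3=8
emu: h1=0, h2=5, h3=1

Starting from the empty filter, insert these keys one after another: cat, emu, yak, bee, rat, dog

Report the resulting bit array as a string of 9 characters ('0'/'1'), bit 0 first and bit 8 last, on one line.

Start: bits=000000000
After insert 'cat': sets bits 0 6 7 -> bits=100000110
After insert 'emu': sets bits 0 1 5 -> bits=110001110
After insert 'yak': sets bits 4 6 -> bits=110011110
After insert 'bee': sets bits 6 7 8 -> bits=110011111
After insert 'rat': sets bits 0 1 3 -> bits=110111111
After insert 'dog': sets bits 0 8 -> bits=110111111

Answer: 110111111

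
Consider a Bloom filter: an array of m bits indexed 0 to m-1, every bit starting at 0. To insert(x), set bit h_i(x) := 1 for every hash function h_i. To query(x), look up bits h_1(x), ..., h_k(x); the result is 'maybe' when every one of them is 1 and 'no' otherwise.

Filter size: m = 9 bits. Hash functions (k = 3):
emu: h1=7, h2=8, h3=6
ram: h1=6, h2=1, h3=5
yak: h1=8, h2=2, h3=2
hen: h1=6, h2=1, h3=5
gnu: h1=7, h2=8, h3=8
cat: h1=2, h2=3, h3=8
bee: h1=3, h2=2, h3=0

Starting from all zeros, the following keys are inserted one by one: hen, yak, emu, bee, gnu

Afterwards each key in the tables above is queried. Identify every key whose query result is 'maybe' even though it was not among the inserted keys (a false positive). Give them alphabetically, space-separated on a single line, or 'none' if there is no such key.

Answer: cat ram

Derivation:
Start: bits=000000000
After insert 'hen': sets bits 1 5 6 -> bits=010001100
After insert 'yak': sets bits 2 8 -> bits=011001101
After insert 'emu': sets bits 6 7 8 -> bits=011001111
After insert 'bee': sets bits 0 2 3 -> bits=111101111
After insert 'gnu': sets bits 7 8 -> bits=111101111
Not inserted: cat ram — query each against bits=111101111:
query cat: checks bit2=1, bit3=1, bit8=1 (all 1) -> maybe => FALSE POSITIVE
query ram: checks bit1=1, bit5=1, bit6=1 (all 1) -> maybe => FALSE POSITIVE
False positives (alphabetical): cat ram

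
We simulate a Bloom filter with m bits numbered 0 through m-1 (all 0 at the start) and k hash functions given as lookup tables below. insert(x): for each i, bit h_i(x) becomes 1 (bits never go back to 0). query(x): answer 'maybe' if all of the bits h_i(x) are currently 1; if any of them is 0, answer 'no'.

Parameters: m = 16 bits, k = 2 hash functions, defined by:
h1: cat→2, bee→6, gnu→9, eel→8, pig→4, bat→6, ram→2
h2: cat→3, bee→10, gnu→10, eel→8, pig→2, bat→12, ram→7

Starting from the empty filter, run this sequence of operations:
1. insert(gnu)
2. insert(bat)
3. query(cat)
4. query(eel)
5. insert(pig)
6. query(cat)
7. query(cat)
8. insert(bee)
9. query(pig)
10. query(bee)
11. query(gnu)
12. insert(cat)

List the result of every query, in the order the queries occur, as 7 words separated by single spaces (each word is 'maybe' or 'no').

Start: bits=0000000000000000
Op 1: insert gnu -> sets bits 9 10 -> bits=0000000001100000
Op 2: insert bat -> sets bits 6 12 -> bits=0000001001101000
Op 3: query cat -> checks bit2=0, bit3=0 (has a 0) -> no
Op 4: query eel -> checks bit8=0 (has a 0) -> no
Op 5: insert pig -> sets bits 2 4 -> bits=0010101001101000
Op 6: query cat -> checks bit2=1, bit3=0 (has a 0) -> no
Op 7: query cat -> checks bit2=1, bit3=0 (has a 0) -> no
Op 8: insert bee -> sets bits 6 10 -> bits=0010101001101000
Op 9: query pig -> checks bit2=1, bit4=1 (all 1) -> maybe
Op 10: query bee -> checks bit6=1, bit10=1 (all 1) -> maybe
Op 11: query gnu -> checks bit9=1, bit10=1 (all 1) -> maybe
Op 12: insert cat -> sets bits 2 3 -> bits=0011101001101000
Query results in order: no no no no maybe maybe maybe

Answer: no no no no maybe maybe maybe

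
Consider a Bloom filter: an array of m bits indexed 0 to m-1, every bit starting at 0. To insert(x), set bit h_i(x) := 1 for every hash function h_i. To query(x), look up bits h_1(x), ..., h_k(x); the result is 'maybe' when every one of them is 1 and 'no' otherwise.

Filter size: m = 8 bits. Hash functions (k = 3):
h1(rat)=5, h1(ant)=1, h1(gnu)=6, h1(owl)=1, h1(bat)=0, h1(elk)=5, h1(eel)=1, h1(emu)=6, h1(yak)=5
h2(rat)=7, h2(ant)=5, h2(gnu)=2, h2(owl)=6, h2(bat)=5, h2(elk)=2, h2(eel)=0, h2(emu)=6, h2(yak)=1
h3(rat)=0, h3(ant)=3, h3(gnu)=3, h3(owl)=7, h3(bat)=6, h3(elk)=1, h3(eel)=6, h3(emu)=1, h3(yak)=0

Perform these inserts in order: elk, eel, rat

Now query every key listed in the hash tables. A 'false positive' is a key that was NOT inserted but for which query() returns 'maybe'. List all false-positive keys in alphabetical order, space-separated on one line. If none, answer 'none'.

Start: bits=00000000
After insert 'elk': sets bits 1 2 5 -> bits=01100100
After insert 'eel': sets bits 0 1 6 -> bits=11100110
After insert 'rat': sets bits 0 5 7 -> bits=11100111
Not inserted: ant bat emu gnu owl yak — query each against bits=11100111:
query ant: checks bit1=1, bit3=0, bit5=1 (has a 0) -> no => not a false positive
query bat: checks bit0=1, bit5=1, bit6=1 (all 1) -> maybe => FALSE POSITIVE
query emu: checks bit1=1, bit6=1 (all 1) -> maybe => FALSE POSITIVE
query gnu: checks bit2=1, bit3=0, bit6=1 (has a 0) -> no => not a false positive
query owl: checks bit1=1, bit6=1, bit7=1 (all 1) -> maybe => FALSE POSITIVE
query yak: checks bit0=1, bit1=1, bit5=1 (all 1) -> maybe => FALSE POSITIVE
False positives (alphabetical): bat emu owl yak

Answer: bat emu owl yak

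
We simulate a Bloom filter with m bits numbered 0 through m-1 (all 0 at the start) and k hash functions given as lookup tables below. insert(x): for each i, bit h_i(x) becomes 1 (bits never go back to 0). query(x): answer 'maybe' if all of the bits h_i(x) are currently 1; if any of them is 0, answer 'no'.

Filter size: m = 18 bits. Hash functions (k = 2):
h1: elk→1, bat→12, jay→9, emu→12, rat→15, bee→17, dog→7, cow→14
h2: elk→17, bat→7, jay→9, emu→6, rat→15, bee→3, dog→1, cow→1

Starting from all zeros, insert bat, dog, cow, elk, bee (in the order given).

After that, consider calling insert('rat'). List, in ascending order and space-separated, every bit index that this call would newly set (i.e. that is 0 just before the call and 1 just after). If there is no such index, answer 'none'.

Start: bits=000000000000000000
After insert 'bat': sets bits 7 12 -> bits=000000010000100000
After insert 'dog': sets bits 1 7 -> bits=010000010000100000
After insert 'cow': sets bits 1 14 -> bits=010000010000101000
After insert 'elk': sets bits 1 17 -> bits=010000010000101001
After insert 'bee': sets bits 3 17 -> bits=010100010000101001
insert 'rat' would touch bits 15; currently bit15=0
Bits that are 0 among those (would change 0->1): 15

Answer: 15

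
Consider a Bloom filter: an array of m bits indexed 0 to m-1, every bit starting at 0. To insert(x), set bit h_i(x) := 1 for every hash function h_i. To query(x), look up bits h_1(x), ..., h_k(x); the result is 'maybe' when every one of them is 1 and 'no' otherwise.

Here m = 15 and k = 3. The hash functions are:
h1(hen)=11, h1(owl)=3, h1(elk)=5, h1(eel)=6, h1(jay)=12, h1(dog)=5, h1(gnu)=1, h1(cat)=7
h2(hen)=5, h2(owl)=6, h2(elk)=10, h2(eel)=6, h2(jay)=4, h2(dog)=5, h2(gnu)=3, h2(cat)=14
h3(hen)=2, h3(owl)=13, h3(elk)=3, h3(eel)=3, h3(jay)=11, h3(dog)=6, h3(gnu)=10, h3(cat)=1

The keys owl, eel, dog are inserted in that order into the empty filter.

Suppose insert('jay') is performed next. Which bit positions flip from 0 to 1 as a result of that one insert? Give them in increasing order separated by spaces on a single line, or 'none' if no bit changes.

Answer: 4 11 12

Derivation:
Start: bits=000000000000000
After insert 'owl': sets bits 3 6 13 -> bits=000100100000010
After insert 'eel': sets bits 3 6 -> bits=000100100000010
After insert 'dog': sets bits 5 6 -> bits=000101100000010
insert 'jay' would touch bits 4 11 12; currently bit4=0, bit11=0, bit12=0
Bits that are 0 among those (would change 0->1): 4 11 12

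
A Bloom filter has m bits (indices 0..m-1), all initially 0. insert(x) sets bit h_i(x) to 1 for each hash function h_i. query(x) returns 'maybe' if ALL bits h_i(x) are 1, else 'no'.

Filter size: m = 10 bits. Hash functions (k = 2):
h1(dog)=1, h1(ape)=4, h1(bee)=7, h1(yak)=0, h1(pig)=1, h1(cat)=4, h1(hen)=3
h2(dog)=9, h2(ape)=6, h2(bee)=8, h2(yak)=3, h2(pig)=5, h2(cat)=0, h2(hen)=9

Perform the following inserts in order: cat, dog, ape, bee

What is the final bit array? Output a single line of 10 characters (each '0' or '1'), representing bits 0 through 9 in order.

Answer: 1100101111

Derivation:
Start: bits=0000000000
After insert 'cat': sets bits 0 4 -> bits=1000100000
After insert 'dog': sets bits 1 9 -> bits=1100100001
After insert 'ape': sets bits 4 6 -> bits=1100101001
After insert 'bee': sets bits 7 8 -> bits=1100101111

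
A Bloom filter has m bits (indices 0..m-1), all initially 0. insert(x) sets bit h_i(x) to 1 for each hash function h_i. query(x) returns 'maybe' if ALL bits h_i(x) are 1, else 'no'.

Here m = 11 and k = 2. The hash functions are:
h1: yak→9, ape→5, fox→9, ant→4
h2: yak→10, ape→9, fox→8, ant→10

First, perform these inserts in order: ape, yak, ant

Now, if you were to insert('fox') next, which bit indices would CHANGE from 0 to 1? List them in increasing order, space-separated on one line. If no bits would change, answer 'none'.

Answer: 8

Derivation:
Start: bits=00000000000
After insert 'ape': sets bits 5 9 -> bits=00000100010
After insert 'yak': sets bits 9 10 -> bits=00000100011
After insert 'ant': sets bits 4 10 -> bits=00001100011
insert 'fox' would touch bits 8 9; currently bit8=0, bit9=1
Bits that are 0 among those (would change 0->1): 8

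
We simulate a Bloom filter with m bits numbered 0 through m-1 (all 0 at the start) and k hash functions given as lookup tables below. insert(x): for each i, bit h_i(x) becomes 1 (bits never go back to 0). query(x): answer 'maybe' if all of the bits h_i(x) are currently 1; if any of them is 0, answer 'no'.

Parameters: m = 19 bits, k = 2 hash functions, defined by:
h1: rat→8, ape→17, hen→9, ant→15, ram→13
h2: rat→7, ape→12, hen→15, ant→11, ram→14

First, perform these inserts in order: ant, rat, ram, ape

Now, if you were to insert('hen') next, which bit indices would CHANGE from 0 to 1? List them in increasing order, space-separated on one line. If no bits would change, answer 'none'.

Start: bits=0000000000000000000
After insert 'ant': sets bits 11 15 -> bits=0000000000010001000
After insert 'rat': sets bits 7 8 -> bits=0000000110010001000
After insert 'ram': sets bits 13 14 -> bits=0000000110010111000
After insert 'ape': sets bits 12 17 -> bits=0000000110011111010
insert 'hen' would touch bits 9 15; currently bit9=0, bit15=1
Bits that are 0 among those (would change 0->1): 9

Answer: 9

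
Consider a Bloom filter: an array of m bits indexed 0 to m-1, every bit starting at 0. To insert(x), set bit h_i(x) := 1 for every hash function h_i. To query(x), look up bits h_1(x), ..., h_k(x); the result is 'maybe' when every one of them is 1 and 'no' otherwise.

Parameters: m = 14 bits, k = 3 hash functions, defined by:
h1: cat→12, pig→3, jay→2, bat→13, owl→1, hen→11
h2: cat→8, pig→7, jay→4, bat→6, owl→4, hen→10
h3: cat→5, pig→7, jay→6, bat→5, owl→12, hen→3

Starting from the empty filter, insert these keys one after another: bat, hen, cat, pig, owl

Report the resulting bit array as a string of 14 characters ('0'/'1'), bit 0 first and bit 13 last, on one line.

Answer: 01011111101111

Derivation:
Start: bits=00000000000000
After insert 'bat': sets bits 5 6 13 -> bits=00000110000001
After insert 'hen': sets bits 3 10 11 -> bits=00010110001101
After insert 'cat': sets bits 5 8 12 -> bits=00010110101111
After insert 'pig': sets bits 3 7 -> bits=00010111101111
After insert 'owl': sets bits 1 4 12 -> bits=01011111101111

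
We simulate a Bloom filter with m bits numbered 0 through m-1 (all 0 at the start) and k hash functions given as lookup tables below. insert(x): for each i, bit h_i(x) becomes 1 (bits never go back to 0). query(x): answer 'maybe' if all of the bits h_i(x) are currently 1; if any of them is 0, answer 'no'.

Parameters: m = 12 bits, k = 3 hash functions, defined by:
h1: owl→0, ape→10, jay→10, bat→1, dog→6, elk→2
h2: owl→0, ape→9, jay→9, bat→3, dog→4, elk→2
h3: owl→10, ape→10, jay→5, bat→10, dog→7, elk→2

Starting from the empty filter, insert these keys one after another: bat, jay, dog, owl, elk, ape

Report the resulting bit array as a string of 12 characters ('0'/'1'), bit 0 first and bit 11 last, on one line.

Answer: 111111110110

Derivation:
Start: bits=000000000000
After insert 'bat': sets bits 1 3 10 -> bits=010100000010
After insert 'jay': sets bits 5 9 10 -> bits=010101000110
After insert 'dog': sets bits 4 6 7 -> bits=010111110110
After insert 'owl': sets bits 0 10 -> bits=110111110110
After insert 'elk': sets bits 2 -> bits=111111110110
After insert 'ape': sets bits 9 10 -> bits=111111110110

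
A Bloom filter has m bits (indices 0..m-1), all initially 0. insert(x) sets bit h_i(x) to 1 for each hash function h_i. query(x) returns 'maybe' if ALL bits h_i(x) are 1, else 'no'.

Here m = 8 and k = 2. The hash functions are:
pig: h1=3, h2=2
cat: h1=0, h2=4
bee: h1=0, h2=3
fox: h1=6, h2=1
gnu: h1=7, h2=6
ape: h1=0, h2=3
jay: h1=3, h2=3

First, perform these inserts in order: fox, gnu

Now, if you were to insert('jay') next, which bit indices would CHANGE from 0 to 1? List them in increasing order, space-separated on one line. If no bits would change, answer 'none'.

Start: bits=00000000
After insert 'fox': sets bits 1 6 -> bits=01000010
After insert 'gnu': sets bits 6 7 -> bits=01000011
insert 'jay' would touch bits 3; currently bit3=0
Bits that are 0 among those (would change 0->1): 3

Answer: 3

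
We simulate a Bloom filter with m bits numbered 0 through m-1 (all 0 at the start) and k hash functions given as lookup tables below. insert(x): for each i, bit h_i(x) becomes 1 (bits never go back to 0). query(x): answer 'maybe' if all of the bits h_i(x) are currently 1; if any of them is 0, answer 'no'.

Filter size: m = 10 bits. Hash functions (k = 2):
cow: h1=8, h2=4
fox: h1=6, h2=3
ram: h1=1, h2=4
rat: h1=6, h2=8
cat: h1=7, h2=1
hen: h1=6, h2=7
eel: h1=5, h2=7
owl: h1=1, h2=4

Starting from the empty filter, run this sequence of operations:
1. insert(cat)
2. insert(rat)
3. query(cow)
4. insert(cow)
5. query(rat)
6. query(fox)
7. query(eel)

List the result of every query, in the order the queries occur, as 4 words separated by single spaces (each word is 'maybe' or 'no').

Start: bits=0000000000
Op 1: insert cat -> sets bits 1 7 -> bits=0100000100
Op 2: insert rat -> sets bits 6 8 -> bits=0100001110
Op 3: query cow -> checks bit4=0, bit8=1 (has a 0) -> no
Op 4: insert cow -> sets bits 4 8 -> bits=0100101110
Op 5: query rat -> checks bit6=1, bit8=1 (all 1) -> maybe
Op 6: query fox -> checks bit3=0, bit6=1 (has a 0) -> no
Op 7: query eel -> checks bit5=0, bit7=1 (has a 0) -> no
Query results in order: no maybe no no

Answer: no maybe no no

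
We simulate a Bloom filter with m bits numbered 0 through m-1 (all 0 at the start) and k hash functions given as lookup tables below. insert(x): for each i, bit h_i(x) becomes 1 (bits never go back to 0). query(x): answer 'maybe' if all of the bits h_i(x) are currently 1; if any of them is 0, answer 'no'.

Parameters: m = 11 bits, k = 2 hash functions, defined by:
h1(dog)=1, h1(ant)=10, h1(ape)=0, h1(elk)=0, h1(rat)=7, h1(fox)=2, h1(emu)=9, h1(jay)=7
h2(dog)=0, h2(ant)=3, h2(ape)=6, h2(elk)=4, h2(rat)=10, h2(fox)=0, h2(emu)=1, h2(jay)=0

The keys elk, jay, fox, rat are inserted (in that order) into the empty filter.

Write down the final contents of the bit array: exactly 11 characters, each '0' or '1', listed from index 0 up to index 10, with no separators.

Answer: 10101001001

Derivation:
Start: bits=00000000000
After insert 'elk': sets bits 0 4 -> bits=10001000000
After insert 'jay': sets bits 0 7 -> bits=10001001000
After insert 'fox': sets bits 0 2 -> bits=10101001000
After insert 'rat': sets bits 7 10 -> bits=10101001001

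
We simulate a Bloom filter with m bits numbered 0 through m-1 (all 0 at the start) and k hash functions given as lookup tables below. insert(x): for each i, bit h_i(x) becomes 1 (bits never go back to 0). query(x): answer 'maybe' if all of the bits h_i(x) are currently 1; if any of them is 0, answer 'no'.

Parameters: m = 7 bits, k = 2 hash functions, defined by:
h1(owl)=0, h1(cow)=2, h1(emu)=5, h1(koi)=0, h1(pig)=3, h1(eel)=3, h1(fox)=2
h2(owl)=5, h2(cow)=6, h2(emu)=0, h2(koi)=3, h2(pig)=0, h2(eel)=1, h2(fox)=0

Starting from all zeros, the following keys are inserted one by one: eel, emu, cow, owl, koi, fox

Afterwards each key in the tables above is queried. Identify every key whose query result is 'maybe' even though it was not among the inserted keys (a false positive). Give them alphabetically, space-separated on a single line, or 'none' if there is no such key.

Answer: pig

Derivation:
Start: bits=0000000
After insert 'eel': sets bits 1 3 -> bits=0101000
After insert 'emu': sets bits 0 5 -> bits=1101010
After insert 'cow': sets bits 2 6 -> bits=1111011
After insert 'owl': sets bits 0 5 -> bits=1111011
After insert 'koi': sets bits 0 3 -> bits=1111011
After insert 'fox': sets bits 0 2 -> bits=1111011
Not inserted: pig — query each against bits=1111011:
query pig: checks bit0=1, bit3=1 (all 1) -> maybe => FALSE POSITIVE
False positives (alphabetical): pig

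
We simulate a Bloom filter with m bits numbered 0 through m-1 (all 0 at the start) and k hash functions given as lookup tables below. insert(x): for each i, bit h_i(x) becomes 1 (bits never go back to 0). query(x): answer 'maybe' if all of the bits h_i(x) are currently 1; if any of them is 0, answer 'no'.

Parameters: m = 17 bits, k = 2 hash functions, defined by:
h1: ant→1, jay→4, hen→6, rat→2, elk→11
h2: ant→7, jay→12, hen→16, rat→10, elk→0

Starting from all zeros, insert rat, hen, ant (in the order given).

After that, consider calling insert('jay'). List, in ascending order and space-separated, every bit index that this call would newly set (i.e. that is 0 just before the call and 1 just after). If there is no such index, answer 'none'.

Answer: 4 12

Derivation:
Start: bits=00000000000000000
After insert 'rat': sets bits 2 10 -> bits=00100000001000000
After insert 'hen': sets bits 6 16 -> bits=00100010001000001
After insert 'ant': sets bits 1 7 -> bits=01100011001000001
insert 'jay' would touch bits 4 12; currently bit4=0, bit12=0
Bits that are 0 among those (would change 0->1): 4 12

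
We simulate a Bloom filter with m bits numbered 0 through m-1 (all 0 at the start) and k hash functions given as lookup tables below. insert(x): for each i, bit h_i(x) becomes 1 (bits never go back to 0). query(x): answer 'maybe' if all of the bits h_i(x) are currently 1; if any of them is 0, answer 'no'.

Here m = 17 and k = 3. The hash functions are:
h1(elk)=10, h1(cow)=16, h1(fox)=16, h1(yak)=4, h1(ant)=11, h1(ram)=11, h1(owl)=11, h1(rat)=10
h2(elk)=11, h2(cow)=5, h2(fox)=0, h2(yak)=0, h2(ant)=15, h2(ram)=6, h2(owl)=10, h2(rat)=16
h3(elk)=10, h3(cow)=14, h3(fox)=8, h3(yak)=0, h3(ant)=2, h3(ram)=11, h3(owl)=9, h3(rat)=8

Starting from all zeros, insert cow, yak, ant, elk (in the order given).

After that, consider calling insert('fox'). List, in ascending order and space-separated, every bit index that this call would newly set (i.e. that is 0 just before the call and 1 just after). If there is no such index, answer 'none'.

Start: bits=00000000000000000
After insert 'cow': sets bits 5 14 16 -> bits=00000100000000101
After insert 'yak': sets bits 0 4 -> bits=10001100000000101
After insert 'ant': sets bits 2 11 15 -> bits=10101100000100111
After insert 'elk': sets bits 10 11 -> bits=10101100001100111
insert 'fox' would touch bits 0 8 16; currently bit0=1, bit8=0, bit16=1
Bits that are 0 among those (would change 0->1): 8

Answer: 8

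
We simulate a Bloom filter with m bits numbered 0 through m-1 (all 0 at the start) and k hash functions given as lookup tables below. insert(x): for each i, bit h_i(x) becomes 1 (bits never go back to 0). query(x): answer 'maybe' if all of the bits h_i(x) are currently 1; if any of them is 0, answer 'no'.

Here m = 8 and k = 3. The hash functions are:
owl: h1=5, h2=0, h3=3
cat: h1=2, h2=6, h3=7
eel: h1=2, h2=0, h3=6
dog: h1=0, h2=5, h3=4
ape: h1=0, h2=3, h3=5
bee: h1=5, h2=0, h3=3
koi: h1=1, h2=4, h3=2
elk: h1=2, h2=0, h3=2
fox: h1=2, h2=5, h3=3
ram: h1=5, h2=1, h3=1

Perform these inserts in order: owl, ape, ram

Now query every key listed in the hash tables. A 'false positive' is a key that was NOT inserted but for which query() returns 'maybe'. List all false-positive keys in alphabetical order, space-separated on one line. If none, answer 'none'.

Start: bits=00000000
After insert 'owl': sets bits 0 3 5 -> bits=10010100
After insert 'ape': sets bits 0 3 5 -> bits=10010100
After insert 'ram': sets bits 1 5 -> bits=11010100
Not inserted: bee cat dog eel elk fox koi — query each against bits=11010100:
query bee: checks bit0=1, bit3=1, bit5=1 (all 1) -> maybe => FALSE POSITIVE
query cat: checks bit2=0, bit6=0, bit7=0 (has a 0) -> no => not a false positive
query dog: checks bit0=1, bit4=0, bit5=1 (has a 0) -> no => not a false positive
query eel: checks bit0=1, bit2=0, bit6=0 (has a 0) -> no => not a false positive
query elk: checks bit0=1, bit2=0 (has a 0) -> no => not a false positive
query fox: checks bit2=0, bit3=1, bit5=1 (has a 0) -> no => not a false positive
query koi: checks bit1=1, bit2=0, bit4=0 (has a 0) -> no => not a false positive
False positives (alphabetical): bee

Answer: bee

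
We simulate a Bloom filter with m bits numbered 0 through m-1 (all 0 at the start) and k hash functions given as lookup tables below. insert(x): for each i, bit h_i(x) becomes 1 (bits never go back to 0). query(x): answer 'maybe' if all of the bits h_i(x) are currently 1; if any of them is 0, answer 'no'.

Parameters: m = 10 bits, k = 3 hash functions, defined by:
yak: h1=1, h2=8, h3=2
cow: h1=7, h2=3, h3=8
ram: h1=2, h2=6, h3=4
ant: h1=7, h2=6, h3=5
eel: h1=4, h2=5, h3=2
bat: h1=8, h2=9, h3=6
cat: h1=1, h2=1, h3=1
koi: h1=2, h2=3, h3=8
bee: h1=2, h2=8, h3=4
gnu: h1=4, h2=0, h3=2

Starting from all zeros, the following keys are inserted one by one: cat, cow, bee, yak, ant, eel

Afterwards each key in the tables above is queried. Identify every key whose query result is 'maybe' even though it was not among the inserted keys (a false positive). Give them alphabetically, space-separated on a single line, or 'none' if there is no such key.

Answer: koi ram

Derivation:
Start: bits=0000000000
After insert 'cat': sets bits 1 -> bits=0100000000
After insert 'cow': sets bits 3 7 8 -> bits=0101000110
After insert 'bee': sets bits 2 4 8 -> bits=0111100110
After insert 'yak': sets bits 1 2 8 -> bits=0111100110
After insert 'ant': sets bits 5 6 7 -> bits=0111111110
After insert 'eel': sets bits 2 4 5 -> bits=0111111110
Not inserted: bat gnu koi ram — query each against bits=0111111110:
query bat: checks bit6=1, bit8=1, bit9=0 (has a 0) -> no => not a false positive
query gnu: checks bit0=0, bit2=1, bit4=1 (has a 0) -> no => not a false positive
query koi: checks bit2=1, bit3=1, bit8=1 (all 1) -> maybe => FALSE POSITIVE
query ram: checks bit2=1, bit4=1, bit6=1 (all 1) -> maybe => FALSE POSITIVE
False positives (alphabetical): koi ram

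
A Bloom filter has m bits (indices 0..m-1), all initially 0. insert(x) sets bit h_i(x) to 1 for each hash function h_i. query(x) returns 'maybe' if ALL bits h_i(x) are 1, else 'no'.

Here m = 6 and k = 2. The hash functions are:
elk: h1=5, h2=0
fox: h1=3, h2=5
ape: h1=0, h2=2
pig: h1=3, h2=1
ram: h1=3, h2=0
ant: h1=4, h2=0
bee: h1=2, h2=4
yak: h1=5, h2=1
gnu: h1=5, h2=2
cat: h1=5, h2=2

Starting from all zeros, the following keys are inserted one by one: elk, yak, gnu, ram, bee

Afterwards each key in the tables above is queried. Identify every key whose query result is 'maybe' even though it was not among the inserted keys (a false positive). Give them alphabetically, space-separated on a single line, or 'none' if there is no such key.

Answer: ant ape cat fox pig

Derivation:
Start: bits=000000
After insert 'elk': sets bits 0 5 -> bits=100001
After insert 'yak': sets bits 1 5 -> bits=110001
After insert 'gnu': sets bits 2 5 -> bits=111001
After insert 'ram': sets bits 0 3 -> bits=111101
After insert 'bee': sets bits 2 4 -> bits=111111
Not inserted: ant ape cat fox pig — query each against bits=111111:
query ant: checks bit0=1, bit4=1 (all 1) -> maybe => FALSE POSITIVE
query ape: checks bit0=1, bit2=1 (all 1) -> maybe => FALSE POSITIVE
query cat: checks bit2=1, bit5=1 (all 1) -> maybe => FALSE POSITIVE
query fox: checks bit3=1, bit5=1 (all 1) -> maybe => FALSE POSITIVE
query pig: checks bit1=1, bit3=1 (all 1) -> maybe => FALSE POSITIVE
False positives (alphabetical): ant ape cat fox pig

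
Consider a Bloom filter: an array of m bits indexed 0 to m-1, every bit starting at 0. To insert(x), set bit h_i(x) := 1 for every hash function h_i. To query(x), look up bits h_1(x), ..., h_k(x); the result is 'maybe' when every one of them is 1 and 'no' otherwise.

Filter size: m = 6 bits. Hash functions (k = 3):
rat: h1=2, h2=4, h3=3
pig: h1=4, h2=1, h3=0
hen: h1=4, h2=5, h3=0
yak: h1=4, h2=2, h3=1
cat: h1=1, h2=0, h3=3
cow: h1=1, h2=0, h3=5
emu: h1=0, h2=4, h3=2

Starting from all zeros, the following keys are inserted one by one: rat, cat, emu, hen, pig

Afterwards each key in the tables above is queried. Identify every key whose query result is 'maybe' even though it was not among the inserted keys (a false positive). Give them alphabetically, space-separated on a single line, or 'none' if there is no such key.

Start: bits=000000
After insert 'rat': sets bits 2 3 4 -> bits=001110
After insert 'cat': sets bits 0 1 3 -> bits=111110
After insert 'emu': sets bits 0 2 4 -> bits=111110
After insert 'hen': sets bits 0 4 5 -> bits=111111
After insert 'pig': sets bits 0 1 4 -> bits=111111
Not inserted: cow yak — query each against bits=111111:
query cow: checks bit0=1, bit1=1, bit5=1 (all 1) -> maybe => FALSE POSITIVE
query yak: checks bit1=1, bit2=1, bit4=1 (all 1) -> maybe => FALSE POSITIVE
False positives (alphabetical): cow yak

Answer: cow yak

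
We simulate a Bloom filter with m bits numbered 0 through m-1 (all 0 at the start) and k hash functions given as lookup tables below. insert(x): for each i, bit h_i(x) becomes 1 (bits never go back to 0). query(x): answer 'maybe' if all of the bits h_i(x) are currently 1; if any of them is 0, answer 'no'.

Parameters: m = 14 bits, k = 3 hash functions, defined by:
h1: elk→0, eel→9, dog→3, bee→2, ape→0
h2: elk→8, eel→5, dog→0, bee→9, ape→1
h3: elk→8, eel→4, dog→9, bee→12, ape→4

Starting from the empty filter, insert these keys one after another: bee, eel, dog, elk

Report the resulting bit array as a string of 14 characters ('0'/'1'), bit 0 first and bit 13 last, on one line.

Start: bits=00000000000000
After insert 'bee': sets bits 2 9 12 -> bits=00100000010010
After insert 'eel': sets bits 4 5 9 -> bits=00101100010010
After insert 'dog': sets bits 0 3 9 -> bits=10111100010010
After insert 'elk': sets bits 0 8 -> bits=10111100110010

Answer: 10111100110010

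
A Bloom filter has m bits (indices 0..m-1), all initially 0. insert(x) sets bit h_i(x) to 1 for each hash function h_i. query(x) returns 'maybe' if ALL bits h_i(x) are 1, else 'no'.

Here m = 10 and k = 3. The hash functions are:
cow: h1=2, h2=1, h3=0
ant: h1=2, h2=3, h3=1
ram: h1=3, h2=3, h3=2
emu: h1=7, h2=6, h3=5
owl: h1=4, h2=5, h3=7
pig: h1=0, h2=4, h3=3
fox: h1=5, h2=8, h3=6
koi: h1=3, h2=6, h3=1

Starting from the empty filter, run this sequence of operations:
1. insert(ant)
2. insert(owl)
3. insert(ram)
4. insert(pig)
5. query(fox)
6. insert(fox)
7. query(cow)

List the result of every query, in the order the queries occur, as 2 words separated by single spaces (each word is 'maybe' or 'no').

Start: bits=0000000000
Op 1: insert ant -> sets bits 1 2 3 -> bits=0111000000
Op 2: insert owl -> sets bits 4 5 7 -> bits=0111110100
Op 3: insert ram -> sets bits 2 3 -> bits=0111110100
Op 4: insert pig -> sets bits 0 3 4 -> bits=1111110100
Op 5: query fox -> checks bit5=1, bit6=0, bit8=0 (has a 0) -> no
Op 6: insert fox -> sets bits 5 6 8 -> bits=1111111110
Op 7: query cow -> checks bit0=1, bit1=1, bit2=1 (all 1) -> maybe
Query results in order: no maybe

Answer: no maybe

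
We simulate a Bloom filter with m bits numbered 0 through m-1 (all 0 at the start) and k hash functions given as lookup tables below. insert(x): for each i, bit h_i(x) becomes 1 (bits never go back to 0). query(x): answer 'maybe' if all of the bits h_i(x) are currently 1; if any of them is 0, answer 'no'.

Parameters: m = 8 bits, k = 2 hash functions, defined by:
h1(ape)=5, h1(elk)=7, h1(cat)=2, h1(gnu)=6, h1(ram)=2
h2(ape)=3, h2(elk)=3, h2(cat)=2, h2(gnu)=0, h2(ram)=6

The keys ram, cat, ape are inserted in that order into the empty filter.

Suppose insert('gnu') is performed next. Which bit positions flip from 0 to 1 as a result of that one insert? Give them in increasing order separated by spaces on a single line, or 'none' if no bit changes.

Answer: 0

Derivation:
Start: bits=00000000
After insert 'ram': sets bits 2 6 -> bits=00100010
After insert 'cat': sets bits 2 -> bits=00100010
After insert 'ape': sets bits 3 5 -> bits=00110110
insert 'gnu' would touch bits 0 6; currently bit0=0, bit6=1
Bits that are 0 among those (would change 0->1): 0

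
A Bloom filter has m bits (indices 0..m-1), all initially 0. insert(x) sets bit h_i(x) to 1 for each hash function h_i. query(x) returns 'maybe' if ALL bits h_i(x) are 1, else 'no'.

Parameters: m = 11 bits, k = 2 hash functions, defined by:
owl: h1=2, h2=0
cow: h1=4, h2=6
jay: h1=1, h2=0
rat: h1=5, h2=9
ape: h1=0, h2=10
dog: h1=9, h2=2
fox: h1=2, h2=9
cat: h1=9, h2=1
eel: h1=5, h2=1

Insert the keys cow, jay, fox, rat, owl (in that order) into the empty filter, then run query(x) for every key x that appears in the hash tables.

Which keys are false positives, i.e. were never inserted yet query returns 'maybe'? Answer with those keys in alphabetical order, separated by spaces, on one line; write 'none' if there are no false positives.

Start: bits=00000000000
After insert 'cow': sets bits 4 6 -> bits=00001010000
After insert 'jay': sets bits 0 1 -> bits=11001010000
After insert 'fox': sets bits 2 9 -> bits=11101010010
After insert 'rat': sets bits 5 9 -> bits=11101110010
After insert 'owl': sets bits 0 2 -> bits=11101110010
Not inserted: ape cat dog eel — query each against bits=11101110010:
query ape: checks bit0=1, bit10=0 (has a 0) -> no => not a false positive
query cat: checks bit1=1, bit9=1 (all 1) -> maybe => FALSE POSITIVE
query dog: checks bit2=1, bit9=1 (all 1) -> maybe => FALSE POSITIVE
query eel: checks bit1=1, bit5=1 (all 1) -> maybe => FALSE POSITIVE
False positives (alphabetical): cat dog eel

Answer: cat dog eel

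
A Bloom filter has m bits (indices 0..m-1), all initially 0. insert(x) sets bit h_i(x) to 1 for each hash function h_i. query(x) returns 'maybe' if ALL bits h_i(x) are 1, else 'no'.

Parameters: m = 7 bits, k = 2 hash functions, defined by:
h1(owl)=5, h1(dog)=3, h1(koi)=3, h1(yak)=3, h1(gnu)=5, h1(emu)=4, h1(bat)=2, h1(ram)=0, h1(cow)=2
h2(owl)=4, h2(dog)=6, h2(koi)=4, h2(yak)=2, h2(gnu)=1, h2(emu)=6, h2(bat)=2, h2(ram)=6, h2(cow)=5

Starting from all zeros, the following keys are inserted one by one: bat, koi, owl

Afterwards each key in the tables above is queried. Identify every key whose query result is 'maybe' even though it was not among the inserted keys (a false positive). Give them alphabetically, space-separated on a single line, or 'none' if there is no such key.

Start: bits=0000000
After insert 'bat': sets bits 2 -> bits=0010000
After insert 'koi': sets bits 3 4 -> bits=0011100
After insert 'owl': sets bits 4 5 -> bits=0011110
Not inserted: cow dog emu gnu ram yak — query each against bits=0011110:
query cow: checks bit2=1, bit5=1 (all 1) -> maybe => FALSE POSITIVE
query dog: checks bit3=1, bit6=0 (has a 0) -> no => not a false positive
query emu: checks bit4=1, bit6=0 (has a 0) -> no => not a false positive
query gnu: checks bit1=0, bit5=1 (has a 0) -> no => not a false positive
query ram: checks bit0=0, bit6=0 (has a 0) -> no => not a false positive
query yak: checks bit2=1, bit3=1 (all 1) -> maybe => FALSE POSITIVE
False positives (alphabetical): cow yak

Answer: cow yak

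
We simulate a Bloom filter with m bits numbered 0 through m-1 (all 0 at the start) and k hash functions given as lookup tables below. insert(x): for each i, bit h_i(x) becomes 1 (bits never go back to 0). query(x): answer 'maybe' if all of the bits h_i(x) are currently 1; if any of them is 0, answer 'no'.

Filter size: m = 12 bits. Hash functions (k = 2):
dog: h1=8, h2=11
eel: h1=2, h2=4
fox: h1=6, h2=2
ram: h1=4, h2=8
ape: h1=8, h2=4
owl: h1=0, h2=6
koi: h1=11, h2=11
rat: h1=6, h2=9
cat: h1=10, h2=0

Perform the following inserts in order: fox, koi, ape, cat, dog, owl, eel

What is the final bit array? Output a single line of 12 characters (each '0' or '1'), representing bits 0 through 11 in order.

Start: bits=000000000000
After insert 'fox': sets bits 2 6 -> bits=001000100000
After insert 'koi': sets bits 11 -> bits=001000100001
After insert 'ape': sets bits 4 8 -> bits=001010101001
After insert 'cat': sets bits 0 10 -> bits=101010101011
After insert 'dog': sets bits 8 11 -> bits=101010101011
After insert 'owl': sets bits 0 6 -> bits=101010101011
After insert 'eel': sets bits 2 4 -> bits=101010101011

Answer: 101010101011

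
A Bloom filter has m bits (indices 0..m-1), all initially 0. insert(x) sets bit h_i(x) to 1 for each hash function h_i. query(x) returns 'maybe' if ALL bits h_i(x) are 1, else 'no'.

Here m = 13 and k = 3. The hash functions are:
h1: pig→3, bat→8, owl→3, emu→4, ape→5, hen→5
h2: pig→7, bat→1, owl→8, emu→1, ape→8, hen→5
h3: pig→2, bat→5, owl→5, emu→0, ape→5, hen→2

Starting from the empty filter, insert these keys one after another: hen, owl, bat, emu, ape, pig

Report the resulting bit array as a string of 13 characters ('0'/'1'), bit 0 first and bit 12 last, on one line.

Start: bits=0000000000000
After insert 'hen': sets bits 2 5 -> bits=0010010000000
After insert 'owl': sets bits 3 5 8 -> bits=0011010010000
After insert 'bat': sets bits 1 5 8 -> bits=0111010010000
After insert 'emu': sets bits 0 1 4 -> bits=1111110010000
After insert 'ape': sets bits 5 8 -> bits=1111110010000
After insert 'pig': sets bits 2 3 7 -> bits=1111110110000

Answer: 1111110110000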